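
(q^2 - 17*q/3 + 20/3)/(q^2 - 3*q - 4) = (q - 5/3)/(q + 1)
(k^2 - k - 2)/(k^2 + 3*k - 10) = (k + 1)/(k + 5)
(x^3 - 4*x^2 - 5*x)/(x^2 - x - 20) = x*(x + 1)/(x + 4)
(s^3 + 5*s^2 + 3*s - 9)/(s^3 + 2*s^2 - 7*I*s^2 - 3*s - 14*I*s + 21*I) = (s + 3)/(s - 7*I)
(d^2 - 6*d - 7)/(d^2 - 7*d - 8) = (d - 7)/(d - 8)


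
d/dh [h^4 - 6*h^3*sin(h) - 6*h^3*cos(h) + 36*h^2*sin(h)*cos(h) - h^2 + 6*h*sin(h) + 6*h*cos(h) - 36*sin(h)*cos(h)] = -6*sqrt(2)*h^3*cos(h + pi/4) + 4*h^3 - 18*sqrt(2)*h^2*sin(h + pi/4) + 36*h^2*cos(2*h) + 36*h*sin(2*h) + 6*sqrt(2)*h*cos(h + pi/4) - 2*h + 6*sqrt(2)*sin(h + pi/4) - 36*cos(2*h)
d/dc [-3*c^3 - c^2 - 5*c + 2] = -9*c^2 - 2*c - 5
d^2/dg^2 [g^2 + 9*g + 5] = 2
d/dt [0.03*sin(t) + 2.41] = 0.03*cos(t)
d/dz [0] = 0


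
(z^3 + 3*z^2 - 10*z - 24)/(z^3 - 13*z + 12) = (z + 2)/(z - 1)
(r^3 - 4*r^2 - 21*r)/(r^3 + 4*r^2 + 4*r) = (r^2 - 4*r - 21)/(r^2 + 4*r + 4)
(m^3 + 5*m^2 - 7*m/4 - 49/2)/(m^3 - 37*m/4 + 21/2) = (2*m + 7)/(2*m - 3)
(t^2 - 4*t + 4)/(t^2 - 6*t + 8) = (t - 2)/(t - 4)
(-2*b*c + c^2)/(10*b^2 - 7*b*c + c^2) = -c/(5*b - c)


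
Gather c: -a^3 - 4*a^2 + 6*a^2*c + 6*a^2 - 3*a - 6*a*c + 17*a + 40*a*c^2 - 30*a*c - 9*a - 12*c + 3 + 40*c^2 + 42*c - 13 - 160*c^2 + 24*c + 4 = -a^3 + 2*a^2 + 5*a + c^2*(40*a - 120) + c*(6*a^2 - 36*a + 54) - 6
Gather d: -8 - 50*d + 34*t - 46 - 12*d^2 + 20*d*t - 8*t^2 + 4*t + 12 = -12*d^2 + d*(20*t - 50) - 8*t^2 + 38*t - 42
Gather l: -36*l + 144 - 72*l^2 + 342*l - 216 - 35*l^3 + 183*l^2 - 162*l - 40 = -35*l^3 + 111*l^2 + 144*l - 112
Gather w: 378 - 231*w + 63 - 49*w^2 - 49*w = -49*w^2 - 280*w + 441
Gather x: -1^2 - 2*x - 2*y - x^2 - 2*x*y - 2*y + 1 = -x^2 + x*(-2*y - 2) - 4*y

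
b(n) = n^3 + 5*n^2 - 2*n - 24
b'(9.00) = 331.00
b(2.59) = 21.73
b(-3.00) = 0.00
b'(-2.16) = -9.60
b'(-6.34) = 55.19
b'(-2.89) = -5.84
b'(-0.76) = -7.87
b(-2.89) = -0.60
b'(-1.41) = -10.14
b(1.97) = -0.89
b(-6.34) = -65.18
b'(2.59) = 44.02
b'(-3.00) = -5.00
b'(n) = 3*n^2 + 10*n - 2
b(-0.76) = -20.03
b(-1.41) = -14.04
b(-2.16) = -6.43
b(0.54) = -23.46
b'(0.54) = 4.27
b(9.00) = 1092.00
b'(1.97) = 29.34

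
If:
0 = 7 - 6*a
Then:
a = 7/6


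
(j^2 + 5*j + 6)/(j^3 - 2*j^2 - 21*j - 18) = (j + 2)/(j^2 - 5*j - 6)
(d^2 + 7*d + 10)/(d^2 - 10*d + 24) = (d^2 + 7*d + 10)/(d^2 - 10*d + 24)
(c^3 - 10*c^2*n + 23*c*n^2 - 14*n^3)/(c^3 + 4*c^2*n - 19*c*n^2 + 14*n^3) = (c - 7*n)/(c + 7*n)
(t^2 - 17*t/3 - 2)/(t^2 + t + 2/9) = 3*(t - 6)/(3*t + 2)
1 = 1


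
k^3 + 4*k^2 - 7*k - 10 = (k - 2)*(k + 1)*(k + 5)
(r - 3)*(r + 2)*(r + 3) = r^3 + 2*r^2 - 9*r - 18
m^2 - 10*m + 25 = (m - 5)^2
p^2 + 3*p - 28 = (p - 4)*(p + 7)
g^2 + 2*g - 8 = (g - 2)*(g + 4)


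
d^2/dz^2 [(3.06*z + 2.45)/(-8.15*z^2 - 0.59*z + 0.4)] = (-(3.06*z + 2.45)*(16.3*z + 0.59)*(32.6*z + 1.18) + (149.634*z + 43.5458)*(8.15*z^2 + 0.59*z - 0.4))/(8.15*z^2 + 0.59*z - 0.4)^3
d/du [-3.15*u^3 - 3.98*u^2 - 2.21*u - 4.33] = -9.45*u^2 - 7.96*u - 2.21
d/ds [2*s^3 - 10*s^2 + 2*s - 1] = 6*s^2 - 20*s + 2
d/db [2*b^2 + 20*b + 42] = 4*b + 20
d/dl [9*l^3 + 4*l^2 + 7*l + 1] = 27*l^2 + 8*l + 7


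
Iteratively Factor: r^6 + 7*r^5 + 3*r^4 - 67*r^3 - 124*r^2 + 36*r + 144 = (r - 3)*(r^5 + 10*r^4 + 33*r^3 + 32*r^2 - 28*r - 48) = (r - 3)*(r + 2)*(r^4 + 8*r^3 + 17*r^2 - 2*r - 24) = (r - 3)*(r + 2)^2*(r^3 + 6*r^2 + 5*r - 12) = (r - 3)*(r - 1)*(r + 2)^2*(r^2 + 7*r + 12) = (r - 3)*(r - 1)*(r + 2)^2*(r + 3)*(r + 4)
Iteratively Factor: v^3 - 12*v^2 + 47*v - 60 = (v - 3)*(v^2 - 9*v + 20) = (v - 5)*(v - 3)*(v - 4)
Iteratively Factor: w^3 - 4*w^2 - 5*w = (w + 1)*(w^2 - 5*w) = (w - 5)*(w + 1)*(w)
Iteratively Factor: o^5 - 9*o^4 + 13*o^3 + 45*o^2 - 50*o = (o + 2)*(o^4 - 11*o^3 + 35*o^2 - 25*o) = (o - 5)*(o + 2)*(o^3 - 6*o^2 + 5*o) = (o - 5)*(o - 1)*(o + 2)*(o^2 - 5*o) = o*(o - 5)*(o - 1)*(o + 2)*(o - 5)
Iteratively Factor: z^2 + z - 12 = (z - 3)*(z + 4)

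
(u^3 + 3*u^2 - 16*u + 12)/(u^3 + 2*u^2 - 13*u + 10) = (u + 6)/(u + 5)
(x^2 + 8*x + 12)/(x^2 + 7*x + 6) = (x + 2)/(x + 1)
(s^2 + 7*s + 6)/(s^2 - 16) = (s^2 + 7*s + 6)/(s^2 - 16)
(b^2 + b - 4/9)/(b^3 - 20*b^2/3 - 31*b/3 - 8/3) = (-9*b^2 - 9*b + 4)/(3*(-3*b^3 + 20*b^2 + 31*b + 8))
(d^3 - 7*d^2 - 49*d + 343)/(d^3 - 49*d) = (d - 7)/d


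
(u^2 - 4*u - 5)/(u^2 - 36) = (u^2 - 4*u - 5)/(u^2 - 36)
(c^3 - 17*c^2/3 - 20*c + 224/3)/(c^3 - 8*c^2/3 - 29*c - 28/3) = (3*c - 8)/(3*c + 1)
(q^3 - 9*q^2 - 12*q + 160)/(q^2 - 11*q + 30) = (q^2 - 4*q - 32)/(q - 6)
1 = 1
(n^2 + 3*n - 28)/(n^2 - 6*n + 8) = (n + 7)/(n - 2)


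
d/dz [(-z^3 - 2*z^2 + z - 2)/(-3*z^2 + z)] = (3*z^4 - 2*z^3 + z^2 - 12*z + 2)/(z^2*(9*z^2 - 6*z + 1))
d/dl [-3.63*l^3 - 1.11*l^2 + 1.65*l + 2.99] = -10.89*l^2 - 2.22*l + 1.65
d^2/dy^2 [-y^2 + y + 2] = -2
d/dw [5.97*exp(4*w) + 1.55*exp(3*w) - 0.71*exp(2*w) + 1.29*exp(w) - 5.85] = (23.88*exp(3*w) + 4.65*exp(2*w) - 1.42*exp(w) + 1.29)*exp(w)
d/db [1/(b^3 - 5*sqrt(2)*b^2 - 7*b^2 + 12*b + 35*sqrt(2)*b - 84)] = (-3*b^2 + 14*b + 10*sqrt(2)*b - 35*sqrt(2) - 12)/(b^3 - 5*sqrt(2)*b^2 - 7*b^2 + 12*b + 35*sqrt(2)*b - 84)^2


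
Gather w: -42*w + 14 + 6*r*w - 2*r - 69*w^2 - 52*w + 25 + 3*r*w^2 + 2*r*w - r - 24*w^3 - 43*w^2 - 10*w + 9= -3*r - 24*w^3 + w^2*(3*r - 112) + w*(8*r - 104) + 48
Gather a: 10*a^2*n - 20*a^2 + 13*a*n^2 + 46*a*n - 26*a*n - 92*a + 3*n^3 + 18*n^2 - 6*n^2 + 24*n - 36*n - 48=a^2*(10*n - 20) + a*(13*n^2 + 20*n - 92) + 3*n^3 + 12*n^2 - 12*n - 48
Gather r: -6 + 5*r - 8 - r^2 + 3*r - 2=-r^2 + 8*r - 16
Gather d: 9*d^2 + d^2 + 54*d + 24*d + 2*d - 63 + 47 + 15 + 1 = 10*d^2 + 80*d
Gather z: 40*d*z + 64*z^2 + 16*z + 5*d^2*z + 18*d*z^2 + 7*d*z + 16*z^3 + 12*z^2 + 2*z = 16*z^3 + z^2*(18*d + 76) + z*(5*d^2 + 47*d + 18)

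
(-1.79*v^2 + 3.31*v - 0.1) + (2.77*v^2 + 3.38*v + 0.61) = 0.98*v^2 + 6.69*v + 0.51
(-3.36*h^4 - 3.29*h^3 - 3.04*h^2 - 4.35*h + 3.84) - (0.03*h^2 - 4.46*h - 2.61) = -3.36*h^4 - 3.29*h^3 - 3.07*h^2 + 0.11*h + 6.45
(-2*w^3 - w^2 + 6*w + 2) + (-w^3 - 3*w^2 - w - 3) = -3*w^3 - 4*w^2 + 5*w - 1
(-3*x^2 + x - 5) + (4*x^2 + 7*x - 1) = x^2 + 8*x - 6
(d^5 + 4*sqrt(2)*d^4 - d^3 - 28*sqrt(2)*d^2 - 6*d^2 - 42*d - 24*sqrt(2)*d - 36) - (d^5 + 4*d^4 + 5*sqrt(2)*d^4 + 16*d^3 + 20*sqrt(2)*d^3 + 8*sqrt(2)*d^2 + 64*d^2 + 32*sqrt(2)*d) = -4*d^4 - sqrt(2)*d^4 - 20*sqrt(2)*d^3 - 17*d^3 - 70*d^2 - 36*sqrt(2)*d^2 - 56*sqrt(2)*d - 42*d - 36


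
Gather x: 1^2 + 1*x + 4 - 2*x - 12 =-x - 7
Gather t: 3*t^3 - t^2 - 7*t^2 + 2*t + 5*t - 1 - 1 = 3*t^3 - 8*t^2 + 7*t - 2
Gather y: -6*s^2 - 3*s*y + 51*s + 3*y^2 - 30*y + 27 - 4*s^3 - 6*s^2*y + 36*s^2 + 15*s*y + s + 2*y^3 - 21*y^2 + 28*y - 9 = -4*s^3 + 30*s^2 + 52*s + 2*y^3 - 18*y^2 + y*(-6*s^2 + 12*s - 2) + 18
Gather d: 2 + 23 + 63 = 88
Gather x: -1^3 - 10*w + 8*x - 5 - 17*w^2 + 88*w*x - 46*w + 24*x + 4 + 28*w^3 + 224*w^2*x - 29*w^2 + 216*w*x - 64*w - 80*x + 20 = 28*w^3 - 46*w^2 - 120*w + x*(224*w^2 + 304*w - 48) + 18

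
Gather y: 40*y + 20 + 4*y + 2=44*y + 22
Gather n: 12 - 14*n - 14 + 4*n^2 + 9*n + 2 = 4*n^2 - 5*n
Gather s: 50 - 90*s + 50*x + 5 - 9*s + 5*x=-99*s + 55*x + 55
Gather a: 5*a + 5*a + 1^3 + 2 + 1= 10*a + 4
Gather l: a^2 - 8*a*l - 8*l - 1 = a^2 + l*(-8*a - 8) - 1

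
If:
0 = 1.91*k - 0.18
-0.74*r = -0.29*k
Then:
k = 0.09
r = 0.04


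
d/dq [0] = 0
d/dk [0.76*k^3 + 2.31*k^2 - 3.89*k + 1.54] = 2.28*k^2 + 4.62*k - 3.89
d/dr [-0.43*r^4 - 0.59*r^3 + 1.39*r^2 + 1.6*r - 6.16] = -1.72*r^3 - 1.77*r^2 + 2.78*r + 1.6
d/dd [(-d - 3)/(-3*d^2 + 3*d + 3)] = (d^2 - d - (d + 3)*(2*d - 1) - 1)/(3*(-d^2 + d + 1)^2)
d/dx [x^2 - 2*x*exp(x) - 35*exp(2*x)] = -2*x*exp(x) + 2*x - 70*exp(2*x) - 2*exp(x)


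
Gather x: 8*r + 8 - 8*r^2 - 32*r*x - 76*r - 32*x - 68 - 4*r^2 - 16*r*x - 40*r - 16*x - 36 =-12*r^2 - 108*r + x*(-48*r - 48) - 96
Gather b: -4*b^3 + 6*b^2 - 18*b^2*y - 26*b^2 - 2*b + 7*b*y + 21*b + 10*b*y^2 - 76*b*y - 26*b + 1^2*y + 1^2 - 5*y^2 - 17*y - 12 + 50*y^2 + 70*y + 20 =-4*b^3 + b^2*(-18*y - 20) + b*(10*y^2 - 69*y - 7) + 45*y^2 + 54*y + 9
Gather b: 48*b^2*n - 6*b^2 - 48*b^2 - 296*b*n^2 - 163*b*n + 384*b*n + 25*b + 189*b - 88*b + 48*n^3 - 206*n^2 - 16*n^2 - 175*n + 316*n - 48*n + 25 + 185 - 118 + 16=b^2*(48*n - 54) + b*(-296*n^2 + 221*n + 126) + 48*n^3 - 222*n^2 + 93*n + 108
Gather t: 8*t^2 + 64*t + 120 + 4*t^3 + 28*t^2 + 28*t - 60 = 4*t^3 + 36*t^2 + 92*t + 60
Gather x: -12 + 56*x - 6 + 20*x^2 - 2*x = 20*x^2 + 54*x - 18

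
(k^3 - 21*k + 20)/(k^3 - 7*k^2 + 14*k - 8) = (k + 5)/(k - 2)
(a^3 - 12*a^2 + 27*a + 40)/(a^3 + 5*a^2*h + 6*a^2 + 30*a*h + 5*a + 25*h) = (a^2 - 13*a + 40)/(a^2 + 5*a*h + 5*a + 25*h)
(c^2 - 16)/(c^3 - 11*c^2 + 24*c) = (c^2 - 16)/(c*(c^2 - 11*c + 24))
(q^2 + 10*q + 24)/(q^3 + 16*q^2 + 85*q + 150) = (q + 4)/(q^2 + 10*q + 25)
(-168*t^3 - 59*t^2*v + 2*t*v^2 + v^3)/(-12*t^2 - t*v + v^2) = (56*t^2 + t*v - v^2)/(4*t - v)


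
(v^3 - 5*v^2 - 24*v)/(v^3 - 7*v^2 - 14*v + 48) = v/(v - 2)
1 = 1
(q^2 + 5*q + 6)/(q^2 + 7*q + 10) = (q + 3)/(q + 5)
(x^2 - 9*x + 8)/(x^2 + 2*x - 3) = (x - 8)/(x + 3)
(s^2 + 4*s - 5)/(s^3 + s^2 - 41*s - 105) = (s - 1)/(s^2 - 4*s - 21)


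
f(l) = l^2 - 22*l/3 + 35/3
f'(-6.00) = -19.33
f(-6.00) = 91.67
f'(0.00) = -7.33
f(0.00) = 11.67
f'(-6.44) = -20.21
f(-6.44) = 100.37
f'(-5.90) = -19.13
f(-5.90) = 89.74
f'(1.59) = -4.15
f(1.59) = 2.53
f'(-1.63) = -10.59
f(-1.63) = 26.28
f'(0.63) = -6.07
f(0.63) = 7.44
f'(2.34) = -2.65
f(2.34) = -0.02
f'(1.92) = -3.49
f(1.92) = 1.27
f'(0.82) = -5.69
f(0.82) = 6.33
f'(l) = 2*l - 22/3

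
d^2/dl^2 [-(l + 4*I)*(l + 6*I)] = -2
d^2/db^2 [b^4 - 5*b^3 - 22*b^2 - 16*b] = 12*b^2 - 30*b - 44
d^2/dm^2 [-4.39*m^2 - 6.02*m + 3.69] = -8.78000000000000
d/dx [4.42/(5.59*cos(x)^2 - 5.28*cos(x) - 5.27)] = (49.4156*cos(x) - 23.3376)*sin(x)/(-5.59*cos(x)^2 + 5.28*cos(x) + 5.27)^2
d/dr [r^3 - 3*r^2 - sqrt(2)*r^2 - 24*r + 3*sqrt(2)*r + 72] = 3*r^2 - 6*r - 2*sqrt(2)*r - 24 + 3*sqrt(2)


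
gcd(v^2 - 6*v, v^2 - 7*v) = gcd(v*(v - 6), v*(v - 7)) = v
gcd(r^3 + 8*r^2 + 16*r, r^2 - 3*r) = r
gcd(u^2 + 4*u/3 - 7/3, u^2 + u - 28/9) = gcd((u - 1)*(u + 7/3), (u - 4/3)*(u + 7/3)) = u + 7/3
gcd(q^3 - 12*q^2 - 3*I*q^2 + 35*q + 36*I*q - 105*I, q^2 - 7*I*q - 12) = q - 3*I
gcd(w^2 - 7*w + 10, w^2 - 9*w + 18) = 1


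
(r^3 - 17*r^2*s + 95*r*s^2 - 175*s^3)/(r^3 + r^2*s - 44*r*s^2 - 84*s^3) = (r^2 - 10*r*s + 25*s^2)/(r^2 + 8*r*s + 12*s^2)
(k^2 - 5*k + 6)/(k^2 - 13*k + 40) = (k^2 - 5*k + 6)/(k^2 - 13*k + 40)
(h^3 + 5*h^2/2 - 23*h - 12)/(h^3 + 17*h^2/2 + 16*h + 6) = (h - 4)/(h + 2)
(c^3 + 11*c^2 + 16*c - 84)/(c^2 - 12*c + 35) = (c^3 + 11*c^2 + 16*c - 84)/(c^2 - 12*c + 35)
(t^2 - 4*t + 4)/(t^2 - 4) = (t - 2)/(t + 2)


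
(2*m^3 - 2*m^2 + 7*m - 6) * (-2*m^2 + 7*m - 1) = -4*m^5 + 18*m^4 - 30*m^3 + 63*m^2 - 49*m + 6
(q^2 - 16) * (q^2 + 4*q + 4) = q^4 + 4*q^3 - 12*q^2 - 64*q - 64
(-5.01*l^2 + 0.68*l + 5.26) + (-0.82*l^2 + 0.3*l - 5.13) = -5.83*l^2 + 0.98*l + 0.13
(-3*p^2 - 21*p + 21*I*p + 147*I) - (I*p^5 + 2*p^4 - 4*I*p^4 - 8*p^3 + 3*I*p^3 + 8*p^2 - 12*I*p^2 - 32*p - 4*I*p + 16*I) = -I*p^5 - 2*p^4 + 4*I*p^4 + 8*p^3 - 3*I*p^3 - 11*p^2 + 12*I*p^2 + 11*p + 25*I*p + 131*I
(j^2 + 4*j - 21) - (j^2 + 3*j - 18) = j - 3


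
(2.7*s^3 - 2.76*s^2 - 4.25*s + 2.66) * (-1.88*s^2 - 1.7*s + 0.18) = -5.076*s^5 + 0.5988*s^4 + 13.168*s^3 + 1.7274*s^2 - 5.287*s + 0.4788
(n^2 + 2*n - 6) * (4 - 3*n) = -3*n^3 - 2*n^2 + 26*n - 24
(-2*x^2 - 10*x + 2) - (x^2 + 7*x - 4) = -3*x^2 - 17*x + 6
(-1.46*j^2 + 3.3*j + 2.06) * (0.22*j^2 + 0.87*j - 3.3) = -0.3212*j^4 - 0.5442*j^3 + 8.1422*j^2 - 9.0978*j - 6.798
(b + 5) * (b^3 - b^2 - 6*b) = b^4 + 4*b^3 - 11*b^2 - 30*b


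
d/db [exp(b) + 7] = exp(b)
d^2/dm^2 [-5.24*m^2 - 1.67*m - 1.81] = -10.4800000000000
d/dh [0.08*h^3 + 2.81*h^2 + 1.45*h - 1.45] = 0.24*h^2 + 5.62*h + 1.45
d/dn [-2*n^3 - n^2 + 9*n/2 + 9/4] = -6*n^2 - 2*n + 9/2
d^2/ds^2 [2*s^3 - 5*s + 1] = 12*s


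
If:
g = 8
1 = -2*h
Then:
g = 8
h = -1/2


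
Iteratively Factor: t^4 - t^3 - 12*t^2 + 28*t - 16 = (t - 2)*(t^3 + t^2 - 10*t + 8) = (t - 2)*(t - 1)*(t^2 + 2*t - 8) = (t - 2)*(t - 1)*(t + 4)*(t - 2)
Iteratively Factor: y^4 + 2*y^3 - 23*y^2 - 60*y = (y - 5)*(y^3 + 7*y^2 + 12*y) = y*(y - 5)*(y^2 + 7*y + 12) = y*(y - 5)*(y + 4)*(y + 3)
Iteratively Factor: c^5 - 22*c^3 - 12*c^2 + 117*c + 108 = (c - 4)*(c^4 + 4*c^3 - 6*c^2 - 36*c - 27) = (c - 4)*(c + 3)*(c^3 + c^2 - 9*c - 9) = (c - 4)*(c + 3)^2*(c^2 - 2*c - 3) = (c - 4)*(c + 1)*(c + 3)^2*(c - 3)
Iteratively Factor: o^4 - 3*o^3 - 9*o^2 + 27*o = (o + 3)*(o^3 - 6*o^2 + 9*o) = (o - 3)*(o + 3)*(o^2 - 3*o) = o*(o - 3)*(o + 3)*(o - 3)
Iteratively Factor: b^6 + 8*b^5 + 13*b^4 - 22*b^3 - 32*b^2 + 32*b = (b)*(b^5 + 8*b^4 + 13*b^3 - 22*b^2 - 32*b + 32) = b*(b + 4)*(b^4 + 4*b^3 - 3*b^2 - 10*b + 8) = b*(b - 1)*(b + 4)*(b^3 + 5*b^2 + 2*b - 8) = b*(b - 1)^2*(b + 4)*(b^2 + 6*b + 8) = b*(b - 1)^2*(b + 2)*(b + 4)*(b + 4)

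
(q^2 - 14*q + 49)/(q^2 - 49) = (q - 7)/(q + 7)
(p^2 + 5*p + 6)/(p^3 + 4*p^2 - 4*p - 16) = (p + 3)/(p^2 + 2*p - 8)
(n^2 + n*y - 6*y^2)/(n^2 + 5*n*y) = (n^2 + n*y - 6*y^2)/(n*(n + 5*y))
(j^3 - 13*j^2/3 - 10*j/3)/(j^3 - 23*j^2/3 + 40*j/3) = (3*j + 2)/(3*j - 8)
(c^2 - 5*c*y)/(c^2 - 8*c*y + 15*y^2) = c/(c - 3*y)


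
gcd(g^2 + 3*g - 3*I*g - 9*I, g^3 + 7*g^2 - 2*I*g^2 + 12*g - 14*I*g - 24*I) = g + 3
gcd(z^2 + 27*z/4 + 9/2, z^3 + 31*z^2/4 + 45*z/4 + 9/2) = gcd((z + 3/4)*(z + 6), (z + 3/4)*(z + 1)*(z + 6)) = z^2 + 27*z/4 + 9/2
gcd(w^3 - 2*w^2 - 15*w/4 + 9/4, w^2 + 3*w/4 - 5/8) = w - 1/2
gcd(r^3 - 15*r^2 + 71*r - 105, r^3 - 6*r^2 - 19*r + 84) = r^2 - 10*r + 21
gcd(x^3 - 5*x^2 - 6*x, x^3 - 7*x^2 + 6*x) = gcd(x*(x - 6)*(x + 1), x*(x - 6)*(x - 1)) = x^2 - 6*x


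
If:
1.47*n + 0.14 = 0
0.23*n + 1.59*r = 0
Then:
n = -0.10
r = 0.01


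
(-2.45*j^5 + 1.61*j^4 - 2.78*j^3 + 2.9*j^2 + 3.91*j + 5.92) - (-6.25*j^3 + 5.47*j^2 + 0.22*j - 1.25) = -2.45*j^5 + 1.61*j^4 + 3.47*j^3 - 2.57*j^2 + 3.69*j + 7.17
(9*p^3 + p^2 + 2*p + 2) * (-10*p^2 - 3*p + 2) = -90*p^5 - 37*p^4 - 5*p^3 - 24*p^2 - 2*p + 4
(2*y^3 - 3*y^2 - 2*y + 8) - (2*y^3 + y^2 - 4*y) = -4*y^2 + 2*y + 8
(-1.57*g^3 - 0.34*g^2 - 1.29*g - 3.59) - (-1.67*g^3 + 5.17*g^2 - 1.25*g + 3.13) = 0.0999999999999999*g^3 - 5.51*g^2 - 0.04*g - 6.72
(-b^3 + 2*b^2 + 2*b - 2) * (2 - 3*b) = 3*b^4 - 8*b^3 - 2*b^2 + 10*b - 4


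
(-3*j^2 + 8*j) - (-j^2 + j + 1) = -2*j^2 + 7*j - 1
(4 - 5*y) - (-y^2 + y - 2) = y^2 - 6*y + 6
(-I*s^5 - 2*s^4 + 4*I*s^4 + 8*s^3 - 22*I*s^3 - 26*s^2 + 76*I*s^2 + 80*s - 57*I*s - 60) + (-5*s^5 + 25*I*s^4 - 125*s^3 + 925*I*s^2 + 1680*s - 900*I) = -5*s^5 - I*s^5 - 2*s^4 + 29*I*s^4 - 117*s^3 - 22*I*s^3 - 26*s^2 + 1001*I*s^2 + 1760*s - 57*I*s - 60 - 900*I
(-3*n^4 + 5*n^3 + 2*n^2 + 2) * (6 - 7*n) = 21*n^5 - 53*n^4 + 16*n^3 + 12*n^2 - 14*n + 12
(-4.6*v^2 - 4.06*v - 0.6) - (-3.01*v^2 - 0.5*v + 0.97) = -1.59*v^2 - 3.56*v - 1.57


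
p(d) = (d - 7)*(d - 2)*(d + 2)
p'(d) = (d - 7)*(d - 2) + (d - 7)*(d + 2) + (d - 2)*(d + 2)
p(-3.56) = -91.59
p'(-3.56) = 83.86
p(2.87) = -17.50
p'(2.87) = -19.47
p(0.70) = 22.11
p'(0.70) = -12.33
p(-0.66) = 27.30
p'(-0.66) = 6.55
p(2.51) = -10.33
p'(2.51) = -20.24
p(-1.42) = 16.70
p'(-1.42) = 21.93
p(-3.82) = -114.61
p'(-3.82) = 93.26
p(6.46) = -20.38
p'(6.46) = 30.75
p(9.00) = 154.00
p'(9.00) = 113.00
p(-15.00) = -4862.00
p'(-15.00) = 881.00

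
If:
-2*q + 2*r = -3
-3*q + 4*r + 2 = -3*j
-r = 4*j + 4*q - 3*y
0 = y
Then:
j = 37/22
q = -23/22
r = -28/11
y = 0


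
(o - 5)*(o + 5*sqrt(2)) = o^2 - 5*o + 5*sqrt(2)*o - 25*sqrt(2)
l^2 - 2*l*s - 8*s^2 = (l - 4*s)*(l + 2*s)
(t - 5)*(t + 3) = t^2 - 2*t - 15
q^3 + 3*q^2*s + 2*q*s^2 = q*(q + s)*(q + 2*s)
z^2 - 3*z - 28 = (z - 7)*(z + 4)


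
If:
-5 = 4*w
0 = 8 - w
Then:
No Solution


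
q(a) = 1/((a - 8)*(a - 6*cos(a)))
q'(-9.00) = -0.00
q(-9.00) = 0.02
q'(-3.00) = 0.00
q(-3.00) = -0.03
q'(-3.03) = 0.00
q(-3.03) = -0.03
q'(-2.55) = -0.04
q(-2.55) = -0.04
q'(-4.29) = 0.16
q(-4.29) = 0.04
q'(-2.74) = -0.02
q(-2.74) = -0.03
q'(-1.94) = -9.16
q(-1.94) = -0.45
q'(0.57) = 0.03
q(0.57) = 0.03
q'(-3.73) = 0.23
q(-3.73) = -0.07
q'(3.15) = -0.00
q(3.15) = -0.02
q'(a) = (-6*sin(a) - 1)/((a - 8)*(a - 6*cos(a))^2) - 1/((a - 8)^2*(a - 6*cos(a)))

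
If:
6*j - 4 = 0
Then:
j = 2/3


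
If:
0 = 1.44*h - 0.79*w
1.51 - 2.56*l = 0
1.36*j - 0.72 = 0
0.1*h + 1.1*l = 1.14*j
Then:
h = -0.45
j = 0.53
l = 0.59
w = -0.83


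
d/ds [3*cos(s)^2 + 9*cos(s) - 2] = -3*(2*cos(s) + 3)*sin(s)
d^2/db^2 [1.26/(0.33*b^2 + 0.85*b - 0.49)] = (-0.274428*b^2 - 0.70686*b + 1.26*(0.66*b + 0.85)*(1.32*b + 1.7) + 0.407484)/(0.33*b^2 + 0.85*b - 0.49)^3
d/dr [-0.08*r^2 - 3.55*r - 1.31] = -0.16*r - 3.55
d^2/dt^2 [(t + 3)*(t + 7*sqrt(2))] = 2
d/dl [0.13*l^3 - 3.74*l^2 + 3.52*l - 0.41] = 0.39*l^2 - 7.48*l + 3.52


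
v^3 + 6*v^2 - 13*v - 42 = (v - 3)*(v + 2)*(v + 7)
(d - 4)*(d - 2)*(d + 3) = d^3 - 3*d^2 - 10*d + 24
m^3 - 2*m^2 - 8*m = m*(m - 4)*(m + 2)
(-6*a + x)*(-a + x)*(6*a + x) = 36*a^3 - 36*a^2*x - a*x^2 + x^3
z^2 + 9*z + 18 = (z + 3)*(z + 6)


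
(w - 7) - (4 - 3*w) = 4*w - 11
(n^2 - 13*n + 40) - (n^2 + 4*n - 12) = 52 - 17*n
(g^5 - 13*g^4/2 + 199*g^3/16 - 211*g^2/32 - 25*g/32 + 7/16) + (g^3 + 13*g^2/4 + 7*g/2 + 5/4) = g^5 - 13*g^4/2 + 215*g^3/16 - 107*g^2/32 + 87*g/32 + 27/16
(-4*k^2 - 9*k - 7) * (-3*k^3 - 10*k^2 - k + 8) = 12*k^5 + 67*k^4 + 115*k^3 + 47*k^2 - 65*k - 56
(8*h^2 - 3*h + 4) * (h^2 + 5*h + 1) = 8*h^4 + 37*h^3 - 3*h^2 + 17*h + 4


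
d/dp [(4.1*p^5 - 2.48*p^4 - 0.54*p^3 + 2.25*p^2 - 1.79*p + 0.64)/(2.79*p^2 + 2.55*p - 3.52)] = (34.317*p^6 + 27.9816*p^5 - 92.6386*p^4 + 32.1644*p^3 + 16.434*p^2 - 19.4112*p + 4.6688)/(7.7841*p^4 + 14.229*p^3 - 13.1391*p^2 - 17.952*p + 12.3904)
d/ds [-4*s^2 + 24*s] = 24 - 8*s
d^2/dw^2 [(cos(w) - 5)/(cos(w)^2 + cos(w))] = (2*(cos(w) - 5)*(2*cos(w) + 1)^2*sin(w)^2 - (cos(w) + 1)^2*cos(w)^3 + (cos(w) + 1)*(-10*cos(w) - 17*cos(2*w) + 4*cos(3*w) - 1)*cos(w)/2)/((cos(w) + 1)^3*cos(w)^3)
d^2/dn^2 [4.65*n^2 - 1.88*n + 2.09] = 9.30000000000000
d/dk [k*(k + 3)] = 2*k + 3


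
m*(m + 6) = m^2 + 6*m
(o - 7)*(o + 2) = o^2 - 5*o - 14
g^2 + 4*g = g*(g + 4)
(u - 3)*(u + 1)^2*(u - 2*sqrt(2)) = u^4 - 2*sqrt(2)*u^3 - u^3 - 5*u^2 + 2*sqrt(2)*u^2 - 3*u + 10*sqrt(2)*u + 6*sqrt(2)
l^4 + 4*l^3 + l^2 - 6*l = l*(l - 1)*(l + 2)*(l + 3)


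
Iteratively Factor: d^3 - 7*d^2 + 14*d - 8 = (d - 4)*(d^2 - 3*d + 2) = (d - 4)*(d - 2)*(d - 1)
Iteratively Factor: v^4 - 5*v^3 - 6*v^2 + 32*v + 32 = (v - 4)*(v^3 - v^2 - 10*v - 8) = (v - 4)*(v + 2)*(v^2 - 3*v - 4) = (v - 4)^2*(v + 2)*(v + 1)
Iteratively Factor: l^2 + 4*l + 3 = (l + 1)*(l + 3)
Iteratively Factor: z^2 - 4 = (z - 2)*(z + 2)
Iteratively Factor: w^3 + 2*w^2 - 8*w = (w - 2)*(w^2 + 4*w) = (w - 2)*(w + 4)*(w)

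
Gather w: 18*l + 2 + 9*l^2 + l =9*l^2 + 19*l + 2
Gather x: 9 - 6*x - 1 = 8 - 6*x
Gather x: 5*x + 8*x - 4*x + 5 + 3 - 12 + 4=9*x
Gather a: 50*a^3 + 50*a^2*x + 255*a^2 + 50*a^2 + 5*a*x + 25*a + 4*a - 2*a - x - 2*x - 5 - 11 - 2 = 50*a^3 + a^2*(50*x + 305) + a*(5*x + 27) - 3*x - 18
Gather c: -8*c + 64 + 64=128 - 8*c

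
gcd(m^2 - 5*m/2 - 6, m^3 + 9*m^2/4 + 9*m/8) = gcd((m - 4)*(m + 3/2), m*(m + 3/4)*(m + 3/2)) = m + 3/2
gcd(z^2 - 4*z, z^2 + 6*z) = z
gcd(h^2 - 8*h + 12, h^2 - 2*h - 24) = h - 6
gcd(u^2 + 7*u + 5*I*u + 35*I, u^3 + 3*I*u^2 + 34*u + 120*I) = u + 5*I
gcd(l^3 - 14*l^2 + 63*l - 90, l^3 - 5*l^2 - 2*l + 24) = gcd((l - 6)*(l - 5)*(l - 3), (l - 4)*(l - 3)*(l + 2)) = l - 3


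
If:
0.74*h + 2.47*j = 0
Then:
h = -3.33783783783784*j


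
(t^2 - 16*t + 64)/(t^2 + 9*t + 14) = (t^2 - 16*t + 64)/(t^2 + 9*t + 14)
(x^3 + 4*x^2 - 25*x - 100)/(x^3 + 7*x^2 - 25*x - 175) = (x + 4)/(x + 7)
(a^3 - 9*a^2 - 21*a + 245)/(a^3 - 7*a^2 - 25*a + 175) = (a - 7)/(a - 5)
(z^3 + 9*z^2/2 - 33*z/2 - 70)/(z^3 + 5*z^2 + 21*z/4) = 2*(z^2 + z - 20)/(z*(2*z + 3))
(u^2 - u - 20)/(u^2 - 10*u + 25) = (u + 4)/(u - 5)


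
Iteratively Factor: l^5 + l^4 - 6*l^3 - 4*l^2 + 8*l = (l - 2)*(l^4 + 3*l^3 - 4*l) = (l - 2)*(l - 1)*(l^3 + 4*l^2 + 4*l) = l*(l - 2)*(l - 1)*(l^2 + 4*l + 4) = l*(l - 2)*(l - 1)*(l + 2)*(l + 2)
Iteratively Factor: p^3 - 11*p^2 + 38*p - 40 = (p - 2)*(p^2 - 9*p + 20) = (p - 4)*(p - 2)*(p - 5)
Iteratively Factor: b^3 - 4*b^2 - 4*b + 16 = (b - 2)*(b^2 - 2*b - 8) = (b - 2)*(b + 2)*(b - 4)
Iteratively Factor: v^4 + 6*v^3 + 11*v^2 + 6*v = (v + 2)*(v^3 + 4*v^2 + 3*v) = (v + 2)*(v + 3)*(v^2 + v) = (v + 1)*(v + 2)*(v + 3)*(v)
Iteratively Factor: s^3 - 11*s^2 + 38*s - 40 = (s - 5)*(s^2 - 6*s + 8) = (s - 5)*(s - 2)*(s - 4)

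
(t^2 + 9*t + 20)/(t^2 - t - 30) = (t + 4)/(t - 6)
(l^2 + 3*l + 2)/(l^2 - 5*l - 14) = (l + 1)/(l - 7)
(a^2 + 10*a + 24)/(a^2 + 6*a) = (a + 4)/a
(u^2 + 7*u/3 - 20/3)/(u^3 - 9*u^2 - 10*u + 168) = (u - 5/3)/(u^2 - 13*u + 42)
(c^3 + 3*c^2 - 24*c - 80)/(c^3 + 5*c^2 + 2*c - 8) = (c^2 - c - 20)/(c^2 + c - 2)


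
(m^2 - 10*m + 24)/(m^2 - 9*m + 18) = (m - 4)/(m - 3)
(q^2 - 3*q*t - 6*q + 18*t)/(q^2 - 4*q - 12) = (q - 3*t)/(q + 2)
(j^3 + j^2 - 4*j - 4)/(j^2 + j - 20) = (j^3 + j^2 - 4*j - 4)/(j^2 + j - 20)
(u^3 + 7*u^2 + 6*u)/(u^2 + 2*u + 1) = u*(u + 6)/(u + 1)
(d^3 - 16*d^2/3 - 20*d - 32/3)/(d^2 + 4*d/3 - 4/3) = (3*d^2 - 22*d - 16)/(3*d - 2)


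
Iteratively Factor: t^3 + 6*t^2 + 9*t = (t + 3)*(t^2 + 3*t) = (t + 3)^2*(t)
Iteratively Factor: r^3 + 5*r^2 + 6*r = (r + 3)*(r^2 + 2*r) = r*(r + 3)*(r + 2)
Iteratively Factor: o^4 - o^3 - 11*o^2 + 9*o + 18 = (o - 2)*(o^3 + o^2 - 9*o - 9) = (o - 3)*(o - 2)*(o^2 + 4*o + 3) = (o - 3)*(o - 2)*(o + 3)*(o + 1)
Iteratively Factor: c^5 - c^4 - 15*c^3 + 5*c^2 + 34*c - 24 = (c - 1)*(c^4 - 15*c^2 - 10*c + 24) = (c - 1)*(c + 2)*(c^3 - 2*c^2 - 11*c + 12) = (c - 4)*(c - 1)*(c + 2)*(c^2 + 2*c - 3) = (c - 4)*(c - 1)*(c + 2)*(c + 3)*(c - 1)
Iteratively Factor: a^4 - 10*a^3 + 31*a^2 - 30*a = (a)*(a^3 - 10*a^2 + 31*a - 30) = a*(a - 3)*(a^2 - 7*a + 10) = a*(a - 5)*(a - 3)*(a - 2)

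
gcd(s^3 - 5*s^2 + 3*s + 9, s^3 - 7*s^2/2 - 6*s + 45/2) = s^2 - 6*s + 9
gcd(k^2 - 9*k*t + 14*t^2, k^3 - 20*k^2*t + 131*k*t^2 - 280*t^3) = -k + 7*t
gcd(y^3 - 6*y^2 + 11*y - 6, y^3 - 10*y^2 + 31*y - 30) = y^2 - 5*y + 6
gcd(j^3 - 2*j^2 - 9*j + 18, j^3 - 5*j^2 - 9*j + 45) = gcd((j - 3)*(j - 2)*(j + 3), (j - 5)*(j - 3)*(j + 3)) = j^2 - 9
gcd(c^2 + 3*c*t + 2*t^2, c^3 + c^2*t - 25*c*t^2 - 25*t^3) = c + t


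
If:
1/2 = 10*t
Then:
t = 1/20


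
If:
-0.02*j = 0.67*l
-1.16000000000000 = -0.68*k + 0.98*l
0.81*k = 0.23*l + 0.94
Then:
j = 15.79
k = 1.03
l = -0.47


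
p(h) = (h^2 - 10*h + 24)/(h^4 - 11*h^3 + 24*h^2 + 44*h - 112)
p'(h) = (2*h - 10)/(h^4 - 11*h^3 + 24*h^2 + 44*h - 112) + (h^2 - 10*h + 24)*(-4*h^3 + 33*h^2 - 48*h - 44)/(h^4 - 11*h^3 + 24*h^2 + 44*h - 112)^2 = (-2*h^3 + 25*h^2 - 84*h + 4)/(h^6 - 14*h^5 + 41*h^4 + 112*h^3 - 376*h^2 - 224*h + 784)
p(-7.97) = 0.02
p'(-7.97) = 0.00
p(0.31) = -0.22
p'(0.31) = -0.03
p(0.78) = -0.25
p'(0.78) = -0.11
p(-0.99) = -0.29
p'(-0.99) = 0.20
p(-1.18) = -0.34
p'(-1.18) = 0.31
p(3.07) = 0.14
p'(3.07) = -0.17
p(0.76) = -0.25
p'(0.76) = -0.10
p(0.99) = -0.28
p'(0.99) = -0.17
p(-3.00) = 0.18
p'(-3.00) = 0.21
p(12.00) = 0.01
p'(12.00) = 0.00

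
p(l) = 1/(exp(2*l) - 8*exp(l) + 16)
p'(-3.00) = 0.00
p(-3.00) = 0.06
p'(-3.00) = 0.00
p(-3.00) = 0.06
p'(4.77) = -0.00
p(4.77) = 0.00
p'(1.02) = 3.00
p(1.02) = 0.66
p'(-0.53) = 0.03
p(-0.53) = 0.09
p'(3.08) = -0.01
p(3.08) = 0.00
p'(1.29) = 146.73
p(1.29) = 7.42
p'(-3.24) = 0.00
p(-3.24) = 0.06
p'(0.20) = 0.11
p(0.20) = 0.13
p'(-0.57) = 0.03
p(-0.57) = 0.08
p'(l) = (-2*exp(2*l) + 8*exp(l))/(exp(2*l) - 8*exp(l) + 16)^2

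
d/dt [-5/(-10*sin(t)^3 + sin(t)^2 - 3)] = 10*(1 - 15*sin(t))*sin(t)*cos(t)/(10*sin(t)^3 - sin(t)^2 + 3)^2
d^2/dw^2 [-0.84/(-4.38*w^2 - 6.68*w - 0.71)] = (-32.229792*w^2 - 49.154112*w + 0.84*(8.76*w + 6.68)*(17.52*w + 13.36) - 5.224464)/(4.38*w^2 + 6.68*w + 0.71)^3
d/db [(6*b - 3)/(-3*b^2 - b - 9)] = 3*(6*b^2 - 6*b - 19)/(9*b^4 + 6*b^3 + 55*b^2 + 18*b + 81)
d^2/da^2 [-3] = 0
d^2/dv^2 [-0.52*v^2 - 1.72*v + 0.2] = -1.04000000000000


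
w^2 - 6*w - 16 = (w - 8)*(w + 2)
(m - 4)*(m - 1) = m^2 - 5*m + 4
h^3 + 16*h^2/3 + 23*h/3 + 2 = (h + 1/3)*(h + 2)*(h + 3)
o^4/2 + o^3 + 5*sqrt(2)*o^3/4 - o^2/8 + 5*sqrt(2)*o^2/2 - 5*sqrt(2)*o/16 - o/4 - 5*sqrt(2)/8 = (o/2 + 1)*(o - 1/2)*(o + 1/2)*(o + 5*sqrt(2)/2)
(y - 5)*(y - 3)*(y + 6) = y^3 - 2*y^2 - 33*y + 90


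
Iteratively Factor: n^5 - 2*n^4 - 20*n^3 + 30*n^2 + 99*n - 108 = (n - 1)*(n^4 - n^3 - 21*n^2 + 9*n + 108) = (n - 3)*(n - 1)*(n^3 + 2*n^2 - 15*n - 36) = (n - 3)*(n - 1)*(n + 3)*(n^2 - n - 12) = (n - 3)*(n - 1)*(n + 3)^2*(n - 4)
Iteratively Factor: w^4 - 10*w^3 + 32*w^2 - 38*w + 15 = (w - 5)*(w^3 - 5*w^2 + 7*w - 3) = (w - 5)*(w - 1)*(w^2 - 4*w + 3) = (w - 5)*(w - 3)*(w - 1)*(w - 1)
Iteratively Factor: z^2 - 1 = (z + 1)*(z - 1)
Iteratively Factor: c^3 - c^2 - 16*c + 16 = (c + 4)*(c^2 - 5*c + 4) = (c - 1)*(c + 4)*(c - 4)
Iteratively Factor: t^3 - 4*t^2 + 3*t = (t)*(t^2 - 4*t + 3) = t*(t - 3)*(t - 1)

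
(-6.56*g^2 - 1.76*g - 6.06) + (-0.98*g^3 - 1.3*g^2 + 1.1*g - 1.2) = -0.98*g^3 - 7.86*g^2 - 0.66*g - 7.26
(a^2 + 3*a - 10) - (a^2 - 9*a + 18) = 12*a - 28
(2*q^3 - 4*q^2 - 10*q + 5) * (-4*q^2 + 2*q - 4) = -8*q^5 + 20*q^4 + 24*q^3 - 24*q^2 + 50*q - 20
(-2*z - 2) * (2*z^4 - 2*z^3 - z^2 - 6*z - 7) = -4*z^5 + 6*z^3 + 14*z^2 + 26*z + 14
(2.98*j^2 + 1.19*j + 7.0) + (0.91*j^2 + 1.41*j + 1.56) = 3.89*j^2 + 2.6*j + 8.56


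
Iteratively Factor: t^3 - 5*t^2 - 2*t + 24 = (t - 4)*(t^2 - t - 6) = (t - 4)*(t + 2)*(t - 3)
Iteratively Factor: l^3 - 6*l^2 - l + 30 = (l - 5)*(l^2 - l - 6) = (l - 5)*(l + 2)*(l - 3)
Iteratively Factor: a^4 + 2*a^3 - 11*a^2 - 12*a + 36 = (a - 2)*(a^3 + 4*a^2 - 3*a - 18) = (a - 2)^2*(a^2 + 6*a + 9) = (a - 2)^2*(a + 3)*(a + 3)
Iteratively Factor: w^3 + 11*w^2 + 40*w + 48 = (w + 4)*(w^2 + 7*w + 12) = (w + 4)^2*(w + 3)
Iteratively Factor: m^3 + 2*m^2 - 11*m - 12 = (m - 3)*(m^2 + 5*m + 4) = (m - 3)*(m + 1)*(m + 4)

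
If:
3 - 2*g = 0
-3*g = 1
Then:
No Solution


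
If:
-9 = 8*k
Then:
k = -9/8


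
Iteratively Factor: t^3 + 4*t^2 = (t)*(t^2 + 4*t) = t^2*(t + 4)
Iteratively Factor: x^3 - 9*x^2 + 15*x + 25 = (x - 5)*(x^2 - 4*x - 5) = (x - 5)^2*(x + 1)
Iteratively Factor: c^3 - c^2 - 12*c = (c + 3)*(c^2 - 4*c) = c*(c + 3)*(c - 4)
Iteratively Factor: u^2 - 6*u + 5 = (u - 5)*(u - 1)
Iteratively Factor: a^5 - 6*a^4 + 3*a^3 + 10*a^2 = (a - 5)*(a^4 - a^3 - 2*a^2) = (a - 5)*(a - 2)*(a^3 + a^2) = a*(a - 5)*(a - 2)*(a^2 + a) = a*(a - 5)*(a - 2)*(a + 1)*(a)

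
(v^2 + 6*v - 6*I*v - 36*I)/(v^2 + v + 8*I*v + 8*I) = (v^2 + 6*v*(1 - I) - 36*I)/(v^2 + v*(1 + 8*I) + 8*I)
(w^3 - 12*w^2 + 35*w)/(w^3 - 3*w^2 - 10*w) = (w - 7)/(w + 2)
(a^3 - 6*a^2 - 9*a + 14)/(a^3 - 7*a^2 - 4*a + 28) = (a - 1)/(a - 2)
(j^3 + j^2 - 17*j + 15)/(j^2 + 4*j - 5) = j - 3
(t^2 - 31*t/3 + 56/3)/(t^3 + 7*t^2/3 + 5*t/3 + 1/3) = (3*t^2 - 31*t + 56)/(3*t^3 + 7*t^2 + 5*t + 1)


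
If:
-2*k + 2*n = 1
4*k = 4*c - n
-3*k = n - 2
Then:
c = 19/32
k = 3/8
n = 7/8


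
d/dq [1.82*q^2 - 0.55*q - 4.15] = 3.64*q - 0.55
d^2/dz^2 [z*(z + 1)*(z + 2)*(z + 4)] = 12*z^2 + 42*z + 28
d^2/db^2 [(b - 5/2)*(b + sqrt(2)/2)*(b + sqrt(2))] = 6*b - 5 + 3*sqrt(2)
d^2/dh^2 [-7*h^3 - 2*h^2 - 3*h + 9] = -42*h - 4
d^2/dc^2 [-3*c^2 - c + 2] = -6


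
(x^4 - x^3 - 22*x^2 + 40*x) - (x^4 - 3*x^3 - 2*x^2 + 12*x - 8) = 2*x^3 - 20*x^2 + 28*x + 8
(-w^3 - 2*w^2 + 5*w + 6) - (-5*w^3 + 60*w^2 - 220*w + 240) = 4*w^3 - 62*w^2 + 225*w - 234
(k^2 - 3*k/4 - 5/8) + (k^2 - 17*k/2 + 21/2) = 2*k^2 - 37*k/4 + 79/8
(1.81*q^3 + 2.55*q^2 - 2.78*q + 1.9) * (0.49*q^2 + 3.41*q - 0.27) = 0.8869*q^5 + 7.4216*q^4 + 6.8446*q^3 - 9.2373*q^2 + 7.2296*q - 0.513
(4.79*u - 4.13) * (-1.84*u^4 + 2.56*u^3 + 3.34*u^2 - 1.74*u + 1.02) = -8.8136*u^5 + 19.8616*u^4 + 5.4258*u^3 - 22.1288*u^2 + 12.072*u - 4.2126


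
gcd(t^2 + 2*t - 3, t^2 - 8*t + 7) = t - 1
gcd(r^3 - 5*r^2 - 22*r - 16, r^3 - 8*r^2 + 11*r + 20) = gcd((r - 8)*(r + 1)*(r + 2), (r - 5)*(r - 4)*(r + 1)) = r + 1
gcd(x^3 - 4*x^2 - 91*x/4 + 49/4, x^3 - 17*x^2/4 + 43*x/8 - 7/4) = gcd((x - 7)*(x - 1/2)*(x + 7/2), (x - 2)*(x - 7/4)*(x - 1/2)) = x - 1/2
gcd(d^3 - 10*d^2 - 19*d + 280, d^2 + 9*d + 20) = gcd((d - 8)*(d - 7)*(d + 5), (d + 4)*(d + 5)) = d + 5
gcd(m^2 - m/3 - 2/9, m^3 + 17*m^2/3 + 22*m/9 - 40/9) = m - 2/3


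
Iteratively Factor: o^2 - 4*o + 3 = (o - 1)*(o - 3)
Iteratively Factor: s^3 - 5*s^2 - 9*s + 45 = (s - 5)*(s^2 - 9) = (s - 5)*(s - 3)*(s + 3)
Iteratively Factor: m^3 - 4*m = (m)*(m^2 - 4) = m*(m - 2)*(m + 2)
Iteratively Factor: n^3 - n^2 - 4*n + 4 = (n - 1)*(n^2 - 4) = (n - 2)*(n - 1)*(n + 2)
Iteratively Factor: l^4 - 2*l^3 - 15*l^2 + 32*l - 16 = (l + 4)*(l^3 - 6*l^2 + 9*l - 4) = (l - 4)*(l + 4)*(l^2 - 2*l + 1) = (l - 4)*(l - 1)*(l + 4)*(l - 1)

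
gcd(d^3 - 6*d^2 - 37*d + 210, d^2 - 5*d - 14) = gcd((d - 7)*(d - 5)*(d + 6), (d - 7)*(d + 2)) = d - 7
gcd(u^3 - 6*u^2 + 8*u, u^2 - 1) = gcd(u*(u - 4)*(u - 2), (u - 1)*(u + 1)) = 1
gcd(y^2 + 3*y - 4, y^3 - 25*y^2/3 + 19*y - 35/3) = y - 1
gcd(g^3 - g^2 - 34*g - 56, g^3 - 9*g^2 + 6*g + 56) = g^2 - 5*g - 14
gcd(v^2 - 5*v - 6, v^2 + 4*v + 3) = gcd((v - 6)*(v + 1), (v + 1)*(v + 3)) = v + 1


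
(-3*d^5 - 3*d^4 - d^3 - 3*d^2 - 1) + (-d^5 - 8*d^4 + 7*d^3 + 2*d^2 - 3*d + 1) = -4*d^5 - 11*d^4 + 6*d^3 - d^2 - 3*d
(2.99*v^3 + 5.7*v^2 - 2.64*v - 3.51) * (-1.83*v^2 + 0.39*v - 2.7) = -5.4717*v^5 - 9.2649*v^4 - 1.0188*v^3 - 9.9963*v^2 + 5.7591*v + 9.477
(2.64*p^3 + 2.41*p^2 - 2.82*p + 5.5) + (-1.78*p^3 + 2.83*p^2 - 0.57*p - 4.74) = 0.86*p^3 + 5.24*p^2 - 3.39*p + 0.76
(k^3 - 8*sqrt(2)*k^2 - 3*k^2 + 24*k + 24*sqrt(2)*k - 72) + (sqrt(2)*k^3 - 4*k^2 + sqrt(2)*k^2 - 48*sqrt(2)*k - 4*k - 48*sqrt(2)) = k^3 + sqrt(2)*k^3 - 7*sqrt(2)*k^2 - 7*k^2 - 24*sqrt(2)*k + 20*k - 72 - 48*sqrt(2)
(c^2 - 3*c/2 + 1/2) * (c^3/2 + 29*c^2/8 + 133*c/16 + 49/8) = c^5/2 + 23*c^4/8 + 25*c^3/8 - 145*c^2/32 - 161*c/32 + 49/16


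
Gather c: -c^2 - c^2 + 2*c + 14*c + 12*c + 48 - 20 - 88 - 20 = -2*c^2 + 28*c - 80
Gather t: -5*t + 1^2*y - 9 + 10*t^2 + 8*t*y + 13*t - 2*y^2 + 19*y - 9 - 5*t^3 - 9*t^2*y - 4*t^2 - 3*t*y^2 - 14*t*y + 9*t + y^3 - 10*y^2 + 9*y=-5*t^3 + t^2*(6 - 9*y) + t*(-3*y^2 - 6*y + 17) + y^3 - 12*y^2 + 29*y - 18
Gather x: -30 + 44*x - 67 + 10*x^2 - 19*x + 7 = 10*x^2 + 25*x - 90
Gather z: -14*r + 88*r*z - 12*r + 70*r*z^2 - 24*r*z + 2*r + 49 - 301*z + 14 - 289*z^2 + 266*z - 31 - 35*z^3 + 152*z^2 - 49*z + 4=-24*r - 35*z^3 + z^2*(70*r - 137) + z*(64*r - 84) + 36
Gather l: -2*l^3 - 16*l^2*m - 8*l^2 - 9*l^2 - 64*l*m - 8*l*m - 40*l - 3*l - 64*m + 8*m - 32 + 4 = -2*l^3 + l^2*(-16*m - 17) + l*(-72*m - 43) - 56*m - 28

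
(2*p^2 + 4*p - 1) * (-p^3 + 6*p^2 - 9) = -2*p^5 + 8*p^4 + 25*p^3 - 24*p^2 - 36*p + 9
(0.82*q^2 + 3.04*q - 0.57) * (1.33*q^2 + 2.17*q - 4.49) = 1.0906*q^4 + 5.8226*q^3 + 2.1569*q^2 - 14.8865*q + 2.5593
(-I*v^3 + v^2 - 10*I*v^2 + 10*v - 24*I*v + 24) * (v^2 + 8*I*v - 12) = -I*v^5 + 9*v^4 - 10*I*v^4 + 90*v^3 - 4*I*v^3 + 204*v^2 + 200*I*v^2 - 120*v + 480*I*v - 288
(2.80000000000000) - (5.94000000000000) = -3.14000000000000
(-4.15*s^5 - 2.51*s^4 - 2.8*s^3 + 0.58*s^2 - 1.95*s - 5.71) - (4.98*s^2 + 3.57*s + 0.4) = -4.15*s^5 - 2.51*s^4 - 2.8*s^3 - 4.4*s^2 - 5.52*s - 6.11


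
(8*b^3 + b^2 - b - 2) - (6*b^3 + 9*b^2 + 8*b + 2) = 2*b^3 - 8*b^2 - 9*b - 4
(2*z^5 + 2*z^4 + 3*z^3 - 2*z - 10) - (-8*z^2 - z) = 2*z^5 + 2*z^4 + 3*z^3 + 8*z^2 - z - 10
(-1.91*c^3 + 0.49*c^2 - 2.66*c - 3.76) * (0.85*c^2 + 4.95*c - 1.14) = -1.6235*c^5 - 9.038*c^4 + 2.3419*c^3 - 16.9216*c^2 - 15.5796*c + 4.2864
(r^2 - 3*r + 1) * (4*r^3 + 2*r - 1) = 4*r^5 - 12*r^4 + 6*r^3 - 7*r^2 + 5*r - 1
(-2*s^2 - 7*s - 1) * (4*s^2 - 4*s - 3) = -8*s^4 - 20*s^3 + 30*s^2 + 25*s + 3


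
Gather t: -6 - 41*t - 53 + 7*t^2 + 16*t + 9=7*t^2 - 25*t - 50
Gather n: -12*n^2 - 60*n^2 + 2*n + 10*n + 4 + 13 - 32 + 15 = -72*n^2 + 12*n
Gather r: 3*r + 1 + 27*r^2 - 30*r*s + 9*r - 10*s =27*r^2 + r*(12 - 30*s) - 10*s + 1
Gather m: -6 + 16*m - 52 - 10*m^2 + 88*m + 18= -10*m^2 + 104*m - 40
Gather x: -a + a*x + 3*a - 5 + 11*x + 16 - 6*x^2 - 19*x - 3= 2*a - 6*x^2 + x*(a - 8) + 8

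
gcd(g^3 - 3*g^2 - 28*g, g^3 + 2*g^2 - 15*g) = g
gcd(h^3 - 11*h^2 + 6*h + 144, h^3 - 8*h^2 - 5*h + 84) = h + 3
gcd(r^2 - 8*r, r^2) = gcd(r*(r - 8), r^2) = r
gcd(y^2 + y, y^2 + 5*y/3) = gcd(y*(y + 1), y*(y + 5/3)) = y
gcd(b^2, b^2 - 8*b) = b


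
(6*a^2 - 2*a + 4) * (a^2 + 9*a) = 6*a^4 + 52*a^3 - 14*a^2 + 36*a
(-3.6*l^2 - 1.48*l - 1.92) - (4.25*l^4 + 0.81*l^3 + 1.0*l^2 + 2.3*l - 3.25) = -4.25*l^4 - 0.81*l^3 - 4.6*l^2 - 3.78*l + 1.33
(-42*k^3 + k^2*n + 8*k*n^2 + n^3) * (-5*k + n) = 210*k^4 - 47*k^3*n - 39*k^2*n^2 + 3*k*n^3 + n^4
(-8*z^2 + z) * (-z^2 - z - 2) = 8*z^4 + 7*z^3 + 15*z^2 - 2*z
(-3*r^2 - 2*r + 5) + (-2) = -3*r^2 - 2*r + 3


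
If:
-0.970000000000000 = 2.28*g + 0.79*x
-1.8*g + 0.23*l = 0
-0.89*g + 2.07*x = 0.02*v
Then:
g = -0.346491228070175*x - 0.425438596491228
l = -2.7116704805492*x - 3.32951945080092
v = 118.918859649123*x + 18.9320175438597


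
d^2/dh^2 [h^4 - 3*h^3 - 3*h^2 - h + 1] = 12*h^2 - 18*h - 6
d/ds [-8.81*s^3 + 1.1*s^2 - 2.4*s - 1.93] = -26.43*s^2 + 2.2*s - 2.4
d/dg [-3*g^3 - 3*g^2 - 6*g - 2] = -9*g^2 - 6*g - 6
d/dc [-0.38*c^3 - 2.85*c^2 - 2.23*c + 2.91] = -1.14*c^2 - 5.7*c - 2.23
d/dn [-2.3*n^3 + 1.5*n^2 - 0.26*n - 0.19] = -6.9*n^2 + 3.0*n - 0.26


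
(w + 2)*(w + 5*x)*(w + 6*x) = w^3 + 11*w^2*x + 2*w^2 + 30*w*x^2 + 22*w*x + 60*x^2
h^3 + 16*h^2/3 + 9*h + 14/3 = (h + 1)*(h + 2)*(h + 7/3)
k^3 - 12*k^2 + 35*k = k*(k - 7)*(k - 5)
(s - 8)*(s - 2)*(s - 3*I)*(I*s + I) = I*s^4 + 3*s^3 - 9*I*s^3 - 27*s^2 + 6*I*s^2 + 18*s + 16*I*s + 48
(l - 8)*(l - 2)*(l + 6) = l^3 - 4*l^2 - 44*l + 96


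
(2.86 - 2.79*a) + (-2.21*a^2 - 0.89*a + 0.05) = -2.21*a^2 - 3.68*a + 2.91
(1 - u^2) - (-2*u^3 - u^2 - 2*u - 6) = 2*u^3 + 2*u + 7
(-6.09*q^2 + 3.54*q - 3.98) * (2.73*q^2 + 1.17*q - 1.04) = -16.6257*q^4 + 2.5389*q^3 - 0.389999999999999*q^2 - 8.3382*q + 4.1392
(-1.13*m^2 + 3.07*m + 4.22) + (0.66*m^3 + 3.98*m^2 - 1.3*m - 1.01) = 0.66*m^3 + 2.85*m^2 + 1.77*m + 3.21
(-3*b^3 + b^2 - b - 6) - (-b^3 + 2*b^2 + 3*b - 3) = -2*b^3 - b^2 - 4*b - 3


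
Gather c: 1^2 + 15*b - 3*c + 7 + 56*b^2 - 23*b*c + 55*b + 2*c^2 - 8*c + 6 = 56*b^2 + 70*b + 2*c^2 + c*(-23*b - 11) + 14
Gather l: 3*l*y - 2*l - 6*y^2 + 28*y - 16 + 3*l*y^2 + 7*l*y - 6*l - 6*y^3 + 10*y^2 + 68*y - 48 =l*(3*y^2 + 10*y - 8) - 6*y^3 + 4*y^2 + 96*y - 64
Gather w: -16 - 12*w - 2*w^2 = -2*w^2 - 12*w - 16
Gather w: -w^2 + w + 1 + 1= -w^2 + w + 2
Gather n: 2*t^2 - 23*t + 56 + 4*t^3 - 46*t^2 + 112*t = 4*t^3 - 44*t^2 + 89*t + 56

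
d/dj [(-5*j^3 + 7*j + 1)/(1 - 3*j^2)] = (15*j^4 + 6*j^2 + 6*j + 7)/(9*j^4 - 6*j^2 + 1)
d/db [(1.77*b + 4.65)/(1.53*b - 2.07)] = (22.311288 - 16.490952*b)/(1.53*b - 2.07)^3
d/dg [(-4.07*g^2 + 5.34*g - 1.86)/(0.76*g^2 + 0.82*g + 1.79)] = (-7.3958*g^2 - 11.7434*g + 11.0838)/(0.5776*g^4 + 1.2464*g^3 + 3.3932*g^2 + 2.9356*g + 3.2041)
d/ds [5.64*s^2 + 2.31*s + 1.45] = 11.28*s + 2.31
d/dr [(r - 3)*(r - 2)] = 2*r - 5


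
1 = 1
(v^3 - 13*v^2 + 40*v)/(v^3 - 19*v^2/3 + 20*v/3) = 3*(v - 8)/(3*v - 4)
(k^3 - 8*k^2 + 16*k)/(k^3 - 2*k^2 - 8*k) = (k - 4)/(k + 2)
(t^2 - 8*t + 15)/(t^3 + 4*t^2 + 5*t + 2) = (t^2 - 8*t + 15)/(t^3 + 4*t^2 + 5*t + 2)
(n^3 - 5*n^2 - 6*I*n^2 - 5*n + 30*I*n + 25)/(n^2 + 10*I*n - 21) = (n^3 + n^2*(-5 - 6*I) + n*(-5 + 30*I) + 25)/(n^2 + 10*I*n - 21)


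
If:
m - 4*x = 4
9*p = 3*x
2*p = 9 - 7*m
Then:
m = 58/43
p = -19/86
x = -57/86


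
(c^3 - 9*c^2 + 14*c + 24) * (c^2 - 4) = c^5 - 9*c^4 + 10*c^3 + 60*c^2 - 56*c - 96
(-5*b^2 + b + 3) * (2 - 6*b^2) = 30*b^4 - 6*b^3 - 28*b^2 + 2*b + 6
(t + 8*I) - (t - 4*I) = 12*I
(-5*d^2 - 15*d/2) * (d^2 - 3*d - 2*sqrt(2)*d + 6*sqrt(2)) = -5*d^4 + 15*d^3/2 + 10*sqrt(2)*d^3 - 15*sqrt(2)*d^2 + 45*d^2/2 - 45*sqrt(2)*d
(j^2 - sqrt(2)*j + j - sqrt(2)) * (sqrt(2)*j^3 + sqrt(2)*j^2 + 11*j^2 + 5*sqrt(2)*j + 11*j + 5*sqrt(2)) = sqrt(2)*j^5 + 2*sqrt(2)*j^4 + 9*j^4 - 5*sqrt(2)*j^3 + 18*j^3 - 12*sqrt(2)*j^2 - j^2 - 20*j - 6*sqrt(2)*j - 10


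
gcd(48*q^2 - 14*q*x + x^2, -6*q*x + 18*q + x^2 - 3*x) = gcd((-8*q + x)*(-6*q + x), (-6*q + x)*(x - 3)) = -6*q + x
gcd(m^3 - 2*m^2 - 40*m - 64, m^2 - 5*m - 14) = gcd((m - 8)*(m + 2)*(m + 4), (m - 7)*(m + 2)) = m + 2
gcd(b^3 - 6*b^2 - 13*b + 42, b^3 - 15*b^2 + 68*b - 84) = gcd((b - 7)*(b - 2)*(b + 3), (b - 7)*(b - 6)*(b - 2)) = b^2 - 9*b + 14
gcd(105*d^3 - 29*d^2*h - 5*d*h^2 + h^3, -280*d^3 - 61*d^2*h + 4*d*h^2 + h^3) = 5*d + h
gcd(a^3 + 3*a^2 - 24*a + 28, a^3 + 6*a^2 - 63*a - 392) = a + 7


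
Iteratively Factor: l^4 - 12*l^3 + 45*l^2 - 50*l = (l - 2)*(l^3 - 10*l^2 + 25*l) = (l - 5)*(l - 2)*(l^2 - 5*l) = (l - 5)^2*(l - 2)*(l)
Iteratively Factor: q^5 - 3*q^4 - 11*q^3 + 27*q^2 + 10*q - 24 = (q - 4)*(q^4 + q^3 - 7*q^2 - q + 6) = (q - 4)*(q - 2)*(q^3 + 3*q^2 - q - 3) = (q - 4)*(q - 2)*(q - 1)*(q^2 + 4*q + 3) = (q - 4)*(q - 2)*(q - 1)*(q + 3)*(q + 1)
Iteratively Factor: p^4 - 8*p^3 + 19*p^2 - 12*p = (p - 3)*(p^3 - 5*p^2 + 4*p) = p*(p - 3)*(p^2 - 5*p + 4) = p*(p - 4)*(p - 3)*(p - 1)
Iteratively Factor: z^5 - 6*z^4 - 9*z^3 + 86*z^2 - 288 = (z - 4)*(z^4 - 2*z^3 - 17*z^2 + 18*z + 72) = (z - 4)*(z + 2)*(z^3 - 4*z^2 - 9*z + 36) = (z - 4)*(z + 2)*(z + 3)*(z^2 - 7*z + 12) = (z - 4)^2*(z + 2)*(z + 3)*(z - 3)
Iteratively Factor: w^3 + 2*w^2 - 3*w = (w)*(w^2 + 2*w - 3) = w*(w + 3)*(w - 1)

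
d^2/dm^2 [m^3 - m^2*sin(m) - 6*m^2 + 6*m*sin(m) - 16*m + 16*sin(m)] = m^2*sin(m) - 6*m*sin(m) - 4*m*cos(m) + 6*m - 18*sin(m) + 12*cos(m) - 12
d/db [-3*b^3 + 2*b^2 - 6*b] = -9*b^2 + 4*b - 6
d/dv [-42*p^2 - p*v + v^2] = -p + 2*v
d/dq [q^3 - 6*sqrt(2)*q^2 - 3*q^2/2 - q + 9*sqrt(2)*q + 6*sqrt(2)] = 3*q^2 - 12*sqrt(2)*q - 3*q - 1 + 9*sqrt(2)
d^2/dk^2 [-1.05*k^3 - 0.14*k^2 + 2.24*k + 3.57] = -6.3*k - 0.28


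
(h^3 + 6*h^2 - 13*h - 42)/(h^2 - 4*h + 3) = (h^2 + 9*h + 14)/(h - 1)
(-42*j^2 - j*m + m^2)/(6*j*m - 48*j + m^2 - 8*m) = (-7*j + m)/(m - 8)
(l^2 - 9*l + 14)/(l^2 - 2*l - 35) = (l - 2)/(l + 5)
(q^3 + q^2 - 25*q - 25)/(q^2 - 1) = (q^2 - 25)/(q - 1)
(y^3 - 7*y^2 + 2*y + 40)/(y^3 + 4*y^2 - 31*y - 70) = (y - 4)/(y + 7)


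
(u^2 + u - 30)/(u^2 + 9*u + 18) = (u - 5)/(u + 3)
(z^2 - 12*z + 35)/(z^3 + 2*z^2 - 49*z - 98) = (z - 5)/(z^2 + 9*z + 14)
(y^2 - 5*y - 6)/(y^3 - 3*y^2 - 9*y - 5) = (y - 6)/(y^2 - 4*y - 5)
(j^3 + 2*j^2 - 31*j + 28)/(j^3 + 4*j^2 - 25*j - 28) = (j - 1)/(j + 1)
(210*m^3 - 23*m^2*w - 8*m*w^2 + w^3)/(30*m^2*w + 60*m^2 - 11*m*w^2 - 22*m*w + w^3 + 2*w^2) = (-35*m^2 - 2*m*w + w^2)/(-5*m*w - 10*m + w^2 + 2*w)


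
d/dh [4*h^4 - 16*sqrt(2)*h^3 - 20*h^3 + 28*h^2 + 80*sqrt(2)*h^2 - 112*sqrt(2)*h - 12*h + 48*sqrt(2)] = 16*h^3 - 48*sqrt(2)*h^2 - 60*h^2 + 56*h + 160*sqrt(2)*h - 112*sqrt(2) - 12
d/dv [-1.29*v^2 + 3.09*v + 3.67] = 3.09 - 2.58*v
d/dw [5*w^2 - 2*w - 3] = 10*w - 2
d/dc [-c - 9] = -1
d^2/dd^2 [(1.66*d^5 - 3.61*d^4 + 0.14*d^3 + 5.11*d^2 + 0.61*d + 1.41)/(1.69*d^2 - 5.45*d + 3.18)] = (28.446756*d^7 - 265.251922*d^6 + 951.754326*d^5 - 1622.845122*d^4 + 1441.197916*d^3 - 593.237574*d^2 - 89.0959860000001*d + 193.098354)/(4.826809*d^6 - 46.697235*d^5 + 177.838869*d^4 - 337.614965*d^3 + 334.631718*d^2 - 165.33774*d + 32.157432)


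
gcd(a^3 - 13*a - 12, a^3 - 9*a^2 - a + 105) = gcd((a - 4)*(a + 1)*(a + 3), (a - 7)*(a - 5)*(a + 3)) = a + 3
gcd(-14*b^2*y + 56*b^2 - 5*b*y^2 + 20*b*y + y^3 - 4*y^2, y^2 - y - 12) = y - 4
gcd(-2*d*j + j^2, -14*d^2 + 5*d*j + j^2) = 2*d - j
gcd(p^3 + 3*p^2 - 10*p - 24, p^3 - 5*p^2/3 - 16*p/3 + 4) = p^2 - p - 6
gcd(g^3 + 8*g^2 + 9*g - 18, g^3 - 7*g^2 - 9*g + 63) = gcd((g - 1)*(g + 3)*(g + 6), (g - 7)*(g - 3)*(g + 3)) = g + 3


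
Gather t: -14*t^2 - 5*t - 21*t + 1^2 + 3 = -14*t^2 - 26*t + 4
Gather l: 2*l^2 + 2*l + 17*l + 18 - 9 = 2*l^2 + 19*l + 9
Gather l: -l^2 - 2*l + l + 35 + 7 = -l^2 - l + 42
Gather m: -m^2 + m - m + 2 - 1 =1 - m^2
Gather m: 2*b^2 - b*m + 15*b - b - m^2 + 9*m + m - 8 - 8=2*b^2 + 14*b - m^2 + m*(10 - b) - 16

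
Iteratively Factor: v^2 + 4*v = (v)*(v + 4)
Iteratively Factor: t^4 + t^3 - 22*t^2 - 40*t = (t + 4)*(t^3 - 3*t^2 - 10*t) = (t + 2)*(t + 4)*(t^2 - 5*t) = (t - 5)*(t + 2)*(t + 4)*(t)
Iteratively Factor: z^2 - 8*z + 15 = (z - 5)*(z - 3)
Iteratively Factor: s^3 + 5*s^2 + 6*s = (s + 2)*(s^2 + 3*s) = s*(s + 2)*(s + 3)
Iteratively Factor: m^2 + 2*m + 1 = (m + 1)*(m + 1)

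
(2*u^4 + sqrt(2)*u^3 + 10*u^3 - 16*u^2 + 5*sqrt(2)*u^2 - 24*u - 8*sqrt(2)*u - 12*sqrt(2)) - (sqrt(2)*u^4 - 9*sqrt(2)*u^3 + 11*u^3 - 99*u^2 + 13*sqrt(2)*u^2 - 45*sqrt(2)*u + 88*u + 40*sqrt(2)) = -sqrt(2)*u^4 + 2*u^4 - u^3 + 10*sqrt(2)*u^3 - 8*sqrt(2)*u^2 + 83*u^2 - 112*u + 37*sqrt(2)*u - 52*sqrt(2)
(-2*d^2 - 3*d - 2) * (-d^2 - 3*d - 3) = 2*d^4 + 9*d^3 + 17*d^2 + 15*d + 6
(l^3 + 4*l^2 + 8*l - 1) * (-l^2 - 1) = -l^5 - 4*l^4 - 9*l^3 - 3*l^2 - 8*l + 1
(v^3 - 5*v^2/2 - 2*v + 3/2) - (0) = v^3 - 5*v^2/2 - 2*v + 3/2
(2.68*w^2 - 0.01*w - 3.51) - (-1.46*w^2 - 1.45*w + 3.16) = 4.14*w^2 + 1.44*w - 6.67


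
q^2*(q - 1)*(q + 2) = q^4 + q^3 - 2*q^2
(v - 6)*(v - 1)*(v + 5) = v^3 - 2*v^2 - 29*v + 30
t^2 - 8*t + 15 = (t - 5)*(t - 3)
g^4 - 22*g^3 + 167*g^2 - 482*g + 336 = (g - 8)*(g - 7)*(g - 6)*(g - 1)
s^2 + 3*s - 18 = (s - 3)*(s + 6)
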